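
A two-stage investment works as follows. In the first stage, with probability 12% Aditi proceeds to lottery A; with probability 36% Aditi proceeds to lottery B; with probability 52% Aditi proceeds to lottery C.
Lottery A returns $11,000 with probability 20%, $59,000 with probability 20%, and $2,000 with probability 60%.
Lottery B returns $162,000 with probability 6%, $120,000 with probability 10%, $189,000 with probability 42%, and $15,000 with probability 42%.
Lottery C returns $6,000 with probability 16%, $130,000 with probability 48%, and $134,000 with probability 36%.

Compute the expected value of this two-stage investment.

$98,520

EV(A) = 0.2 × 11000 + 0.2 × 59000 + 0.6 × 2000 = 2200 + 11800 + 1200 = 15200
EV(B) = 0.06 × 162000 + 0.1 × 120000 + 0.42 × 189000 + 0.42 × 15000 = 9720 + 12000 + 79380 + 6300 = 107400
EV(C) = 0.16 × 6000 + 0.48 × 130000 + 0.36 × 134000 = 960 + 62400 + 48240 = 111600
Overall = 0.12 × 15200 + 0.36 × 107400 + 0.52 × 111600 = 1824 + 38664 + 58032 = 98520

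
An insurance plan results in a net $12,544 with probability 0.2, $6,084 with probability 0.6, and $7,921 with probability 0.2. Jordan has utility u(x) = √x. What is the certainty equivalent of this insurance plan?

$7,569

E[u] = 0.2·√12544 + 0.6·√6084 + 0.2·√7921 = 0.2·112 + 0.6·78 + 0.2·89 = 87
CE = (87)² = 7569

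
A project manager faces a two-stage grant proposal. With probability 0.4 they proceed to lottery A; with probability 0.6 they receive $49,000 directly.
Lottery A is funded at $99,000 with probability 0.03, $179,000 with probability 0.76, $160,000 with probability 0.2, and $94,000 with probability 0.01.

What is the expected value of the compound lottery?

$98,180

EV(A) = 0.03 × 99000 + 0.76 × 179000 + 0.2 × 160000 + 0.01 × 94000 = 2970 + 136040 + 32000 + 940 = 171950
Branch B: 49000 (certain)
Overall = 0.4 × 171950 + 0.6 × 49000 = 68780 + 29400 = 98180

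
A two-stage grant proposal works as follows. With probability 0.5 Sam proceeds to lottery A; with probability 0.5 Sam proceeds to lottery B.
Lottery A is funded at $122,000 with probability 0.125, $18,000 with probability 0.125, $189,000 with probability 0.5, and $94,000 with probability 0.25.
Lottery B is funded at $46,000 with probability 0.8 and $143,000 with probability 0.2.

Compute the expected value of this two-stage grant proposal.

EV(A) = 0.125 × 122000 + 0.125 × 18000 + 0.5 × 189000 + 0.25 × 94000 = 15250 + 2250 + 94500 + 23500 = 135500
EV(B) = 0.8 × 46000 + 0.2 × 143000 = 36800 + 28600 = 65400
Overall = 0.5 × 135500 + 0.5 × 65400 = 67750 + 32700 = 100450

$100,450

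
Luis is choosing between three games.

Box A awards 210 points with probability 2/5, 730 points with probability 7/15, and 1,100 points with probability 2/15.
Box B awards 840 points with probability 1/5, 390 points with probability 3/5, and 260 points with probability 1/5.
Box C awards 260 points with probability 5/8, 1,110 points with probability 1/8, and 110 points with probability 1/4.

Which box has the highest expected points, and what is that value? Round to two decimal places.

Box A = 2/5 × 210 + 7/15 × 730 + 2/15 × 1100 = 84 + 340.6667 + 146.6667 = 571.3333
Box B = 1/5 × 840 + 3/5 × 390 + 1/5 × 260 = 168 + 234 + 52 = 454
Box C = 5/8 × 260 + 1/8 × 1110 + 1/4 × 110 = 162.5 + 138.75 + 27.5 = 328.75

Box A (571.33 points)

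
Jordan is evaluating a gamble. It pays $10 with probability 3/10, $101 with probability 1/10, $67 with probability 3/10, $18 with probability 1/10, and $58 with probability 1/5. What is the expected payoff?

EV = 3/10 × 10 + 1/10 × 101 + 3/10 × 67 + 1/10 × 18 + 1/5 × 58 = 3 + 10.1 + 20.1 + 1.8 + 11.6 = 46.6

$46.60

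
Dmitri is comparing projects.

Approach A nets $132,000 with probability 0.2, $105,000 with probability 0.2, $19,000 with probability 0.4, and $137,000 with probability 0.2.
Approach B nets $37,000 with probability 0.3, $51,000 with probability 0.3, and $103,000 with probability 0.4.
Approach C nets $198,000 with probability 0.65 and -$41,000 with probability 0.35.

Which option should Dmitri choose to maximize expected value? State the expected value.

Approach A = 0.2 × 132000 + 0.2 × 105000 + 0.4 × 19000 + 0.2 × 137000 = 26400 + 21000 + 7600 + 27400 = 82400
Approach B = 0.3 × 37000 + 0.3 × 51000 + 0.4 × 103000 = 11100 + 15300 + 41200 = 67600
Approach C = 0.65 × 198000 + 0.35 × (-41000) = 128700 − 14350 = 114350

Approach C ($114,350)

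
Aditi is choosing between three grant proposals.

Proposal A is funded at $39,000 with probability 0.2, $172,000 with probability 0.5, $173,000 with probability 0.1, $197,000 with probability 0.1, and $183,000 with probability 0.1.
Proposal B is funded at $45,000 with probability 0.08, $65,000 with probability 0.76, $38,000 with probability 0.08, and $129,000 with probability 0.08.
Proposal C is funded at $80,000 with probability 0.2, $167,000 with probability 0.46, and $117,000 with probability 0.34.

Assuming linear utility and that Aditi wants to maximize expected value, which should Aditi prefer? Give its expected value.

Proposal A = 0.2 × 39000 + 0.5 × 172000 + 0.1 × 173000 + 0.1 × 197000 + 0.1 × 183000 = 7800 + 86000 + 17300 + 19700 + 18300 = 149100
Proposal B = 0.08 × 45000 + 0.76 × 65000 + 0.08 × 38000 + 0.08 × 129000 = 3600 + 49400 + 3040 + 10320 = 66360
Proposal C = 0.2 × 80000 + 0.46 × 167000 + 0.34 × 117000 = 16000 + 76820 + 39780 = 132600

Proposal A ($149,100)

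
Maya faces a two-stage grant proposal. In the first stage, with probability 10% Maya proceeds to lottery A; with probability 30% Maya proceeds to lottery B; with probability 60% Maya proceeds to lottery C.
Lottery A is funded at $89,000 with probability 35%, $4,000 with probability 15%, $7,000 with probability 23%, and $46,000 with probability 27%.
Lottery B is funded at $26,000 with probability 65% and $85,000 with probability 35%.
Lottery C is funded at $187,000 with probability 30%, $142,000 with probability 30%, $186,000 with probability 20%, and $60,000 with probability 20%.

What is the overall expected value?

$107,313

EV(A) = 0.35 × 89000 + 0.15 × 4000 + 0.23 × 7000 + 0.27 × 46000 = 31150 + 600 + 1610 + 12420 = 45780
EV(B) = 0.65 × 26000 + 0.35 × 85000 = 16900 + 29750 = 46650
EV(C) = 0.3 × 187000 + 0.3 × 142000 + 0.2 × 186000 + 0.2 × 60000 = 56100 + 42600 + 37200 + 12000 = 147900
Overall = 0.1 × 45780 + 0.3 × 46650 + 0.6 × 147900 = 4578 + 13995 + 88740 = 107313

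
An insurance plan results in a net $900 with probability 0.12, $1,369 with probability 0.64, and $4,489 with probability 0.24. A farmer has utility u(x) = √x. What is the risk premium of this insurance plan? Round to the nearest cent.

$181.43

E[u] = 0.12·√900 + 0.64·√1369 + 0.24·√4489 = 0.12·30 + 0.64·37 + 0.24·67 = 43.36
CE = (43.36)² = 1880.0896
Risk premium = EV − CE = 2061.52 − 1880.0896 = 181.4304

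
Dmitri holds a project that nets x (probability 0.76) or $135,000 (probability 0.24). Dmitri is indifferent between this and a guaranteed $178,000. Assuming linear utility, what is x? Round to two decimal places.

0.76·x + 0.24·135000 = 178000
0.76·x = 178000 − 32400 = 145600
x = 145600 / 0.76 = 191578.9474

x = $191,578.95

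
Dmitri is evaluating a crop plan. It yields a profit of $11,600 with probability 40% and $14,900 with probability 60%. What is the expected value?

$13,580

EV = 0.4 × 11600 + 0.6 × 14900 = 4640 + 8940 = 13580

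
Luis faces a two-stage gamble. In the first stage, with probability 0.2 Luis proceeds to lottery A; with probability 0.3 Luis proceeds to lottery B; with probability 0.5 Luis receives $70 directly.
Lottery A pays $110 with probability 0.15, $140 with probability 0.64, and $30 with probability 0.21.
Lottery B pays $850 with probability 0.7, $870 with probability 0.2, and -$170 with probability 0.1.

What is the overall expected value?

$283.08

EV(A) = 0.15 × 110 + 0.64 × 140 + 0.21 × 30 = 16.5 + 89.6 + 6.3 = 112.4
EV(B) = 0.7 × 850 + 0.2 × 870 + 0.1 × (-170) = 595 + 174 − 17 = 752
Branch C: 70 (certain)
Overall = 0.2 × 112.4 + 0.3 × 752 + 0.5 × 70 = 22.48 + 225.6 + 35 = 283.08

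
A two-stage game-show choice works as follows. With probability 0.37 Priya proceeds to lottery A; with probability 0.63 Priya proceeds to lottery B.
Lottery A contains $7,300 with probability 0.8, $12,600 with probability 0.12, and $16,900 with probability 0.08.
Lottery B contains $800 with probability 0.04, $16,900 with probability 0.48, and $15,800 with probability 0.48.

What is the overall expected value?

$13,129.12

EV(A) = 0.8 × 7300 + 0.12 × 12600 + 0.08 × 16900 = 5840 + 1512 + 1352 = 8704
EV(B) = 0.04 × 800 + 0.48 × 16900 + 0.48 × 15800 = 32 + 8112 + 7584 = 15728
Overall = 0.37 × 8704 + 0.63 × 15728 = 3220.48 + 9908.64 = 13129.12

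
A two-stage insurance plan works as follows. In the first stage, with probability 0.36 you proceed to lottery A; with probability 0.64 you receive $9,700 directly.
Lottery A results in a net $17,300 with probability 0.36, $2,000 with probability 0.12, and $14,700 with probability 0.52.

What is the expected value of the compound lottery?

EV(A) = 0.36 × 17300 + 0.12 × 2000 + 0.52 × 14700 = 6228 + 240 + 7644 = 14112
Branch B: 9700 (certain)
Overall = 0.36 × 14112 + 0.64 × 9700 = 5080.32 + 6208 = 11288.32

$11,288.32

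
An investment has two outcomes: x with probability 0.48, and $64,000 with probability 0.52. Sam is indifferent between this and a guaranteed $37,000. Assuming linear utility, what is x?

x = $7,750

0.48·x + 0.52·64000 = 37000
0.48·x = 37000 − 33280 = 3720
x = 3720 / 0.48 = 7750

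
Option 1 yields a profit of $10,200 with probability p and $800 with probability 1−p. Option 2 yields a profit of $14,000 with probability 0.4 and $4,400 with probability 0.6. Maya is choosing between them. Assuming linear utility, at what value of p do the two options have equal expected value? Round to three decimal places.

EV(Option 2) = 0.4 × 14000 + 0.6 × 4400 = 5600 + 2640 = 8240
p·10200 + (1−p)·800 = 8240
9400p + 800 = 8240
p = (8240 − 800) / 9400

p = 0.791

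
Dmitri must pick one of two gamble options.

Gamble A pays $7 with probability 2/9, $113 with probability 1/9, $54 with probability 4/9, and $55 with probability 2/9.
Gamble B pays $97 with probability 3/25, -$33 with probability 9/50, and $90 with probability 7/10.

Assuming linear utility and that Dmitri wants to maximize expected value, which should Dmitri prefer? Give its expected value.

Gamble B ($68.70)

Gamble A = 2/9 × 7 + 1/9 × 113 + 4/9 × 54 + 2/9 × 55 = 1.5556 + 12.5556 + 24 + 12.2222 = 50.3333
Gamble B = 3/25 × 97 + 9/50 × (-33) + 7/10 × 90 = 11.64 − 5.94 + 63 = 68.7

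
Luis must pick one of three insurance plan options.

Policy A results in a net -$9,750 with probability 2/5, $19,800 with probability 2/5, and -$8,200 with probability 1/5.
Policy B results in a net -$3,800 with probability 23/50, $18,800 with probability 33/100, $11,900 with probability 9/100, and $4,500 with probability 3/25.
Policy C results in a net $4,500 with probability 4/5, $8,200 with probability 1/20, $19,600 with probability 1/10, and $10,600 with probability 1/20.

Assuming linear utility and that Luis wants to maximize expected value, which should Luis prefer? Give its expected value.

Policy A = 2/5 × (-9750) + 2/5 × 19800 + 1/5 × (-8200) = -3900 + 7920 − 1640 = 2380
Policy B = 23/50 × (-3800) + 33/100 × 18800 + 9/100 × 11900 + 3/25 × 4500 = -1748 + 6204 + 1071 + 540 = 6067
Policy C = 4/5 × 4500 + 1/20 × 8200 + 1/10 × 19600 + 1/20 × 10600 = 3600 + 410 + 1960 + 530 = 6500

Policy C ($6,500)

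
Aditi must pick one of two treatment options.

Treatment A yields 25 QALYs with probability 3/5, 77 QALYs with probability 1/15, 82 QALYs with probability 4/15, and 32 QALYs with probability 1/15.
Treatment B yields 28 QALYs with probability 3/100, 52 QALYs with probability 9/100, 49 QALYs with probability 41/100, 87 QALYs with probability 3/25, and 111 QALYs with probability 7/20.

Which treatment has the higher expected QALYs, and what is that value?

Treatment A = 3/5 × 25 + 1/15 × 77 + 4/15 × 82 + 1/15 × 32 = 15 + 5.1333 + 21.8667 + 2.1333 = 44.1333
Treatment B = 3/100 × 28 + 9/100 × 52 + 41/100 × 49 + 3/25 × 87 + 7/20 × 111 = 0.84 + 4.68 + 20.09 + 10.44 + 38.85 = 74.9

Treatment B (74.9 QALYs)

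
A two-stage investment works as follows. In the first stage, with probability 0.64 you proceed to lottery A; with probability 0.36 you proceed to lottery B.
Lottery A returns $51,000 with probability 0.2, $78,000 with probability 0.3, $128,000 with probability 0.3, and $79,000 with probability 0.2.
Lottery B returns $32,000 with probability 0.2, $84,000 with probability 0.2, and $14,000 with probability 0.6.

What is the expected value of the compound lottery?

$67,568

EV(A) = 0.2 × 51000 + 0.3 × 78000 + 0.3 × 128000 + 0.2 × 79000 = 10200 + 23400 + 38400 + 15800 = 87800
EV(B) = 0.2 × 32000 + 0.2 × 84000 + 0.6 × 14000 = 6400 + 16800 + 8400 = 31600
Overall = 0.64 × 87800 + 0.36 × 31600 = 56192 + 11376 = 67568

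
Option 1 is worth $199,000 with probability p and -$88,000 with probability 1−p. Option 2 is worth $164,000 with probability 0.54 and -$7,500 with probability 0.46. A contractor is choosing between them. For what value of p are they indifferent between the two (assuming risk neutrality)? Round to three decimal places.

EV(Option 2) = 0.54 × 164000 + 0.46 × (-7500) = 88560 − 3450 = 85110
p·199000 + (1−p)·(-88000) = 85110
287000p − 88000 = 85110
p = (85110 + 88000) / 287000

p = 0.603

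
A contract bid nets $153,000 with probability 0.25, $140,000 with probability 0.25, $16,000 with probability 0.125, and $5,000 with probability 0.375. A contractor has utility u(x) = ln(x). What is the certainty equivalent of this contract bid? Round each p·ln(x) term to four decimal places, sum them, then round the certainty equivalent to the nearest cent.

$31,278.93

E[u] = 0.25·ln(153000) + 0.25·ln(140000) + 0.125·ln(16000) + 0.375·ln(5000) = 2.9845 + 2.9623 + 1.2100 + 3.1939 = 10.3507
CE = e^10.3507 ≈ 31278.93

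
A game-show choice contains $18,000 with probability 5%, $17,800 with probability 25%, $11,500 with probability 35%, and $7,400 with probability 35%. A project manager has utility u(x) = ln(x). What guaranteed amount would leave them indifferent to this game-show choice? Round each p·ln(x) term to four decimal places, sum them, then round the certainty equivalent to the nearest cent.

$11,240.74

E[u] = 0.05·ln(18000) + 0.25·ln(17800) + 0.35·ln(11500) + 0.35·ln(7400) = 0.4899 + 2.4467 + 3.2725 + 3.1182 = 9.3273
CE = e^9.3273 ≈ 11240.74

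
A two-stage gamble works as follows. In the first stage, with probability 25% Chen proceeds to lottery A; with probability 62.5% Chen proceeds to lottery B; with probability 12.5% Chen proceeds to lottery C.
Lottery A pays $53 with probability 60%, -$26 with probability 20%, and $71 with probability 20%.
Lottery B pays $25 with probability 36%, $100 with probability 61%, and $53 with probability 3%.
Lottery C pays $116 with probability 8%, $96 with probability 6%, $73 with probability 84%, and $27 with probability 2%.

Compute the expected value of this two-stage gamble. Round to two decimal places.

$64.56

EV(A) = 0.6 × 53 + 0.2 × (-26) + 0.2 × 71 = 31.8 − 5.2 + 14.2 = 40.8
EV(B) = 0.36 × 25 + 0.61 × 100 + 0.03 × 53 = 9 + 61 + 1.59 = 71.59
EV(C) = 0.08 × 116 + 0.06 × 96 + 0.84 × 73 + 0.02 × 27 = 9.28 + 5.76 + 61.32 + 0.54 = 76.9
Overall = 0.25 × 40.8 + 0.625 × 71.59 + 0.125 × 76.9 = 10.2 + 44.74375 + 9.6125 = 64.55625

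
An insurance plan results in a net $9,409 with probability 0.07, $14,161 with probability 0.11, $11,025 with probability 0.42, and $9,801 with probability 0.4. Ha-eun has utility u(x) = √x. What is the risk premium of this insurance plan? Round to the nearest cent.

E[u] = 0.07·√9409 + 0.11·√14161 + 0.42·√11025 + 0.4·√9801 = 0.07·97 + 0.11·119 + 0.42·105 + 0.4·99 = 103.58
CE = (103.58)² = 10728.8164
Risk premium = EV − CE = 10767.24 − 10728.8164 = 38.4236

$38.42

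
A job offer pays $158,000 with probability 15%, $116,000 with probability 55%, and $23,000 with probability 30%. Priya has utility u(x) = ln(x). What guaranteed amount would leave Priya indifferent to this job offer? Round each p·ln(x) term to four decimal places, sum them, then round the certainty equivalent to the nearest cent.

E[u] = 0.15·ln(158000) + 0.55·ln(116000) + 0.3·ln(23000) = 1.7956 + 6.4137 + 3.0130 = 11.2223
CE = e^11.2223 ≈ 74779.57

$74,779.57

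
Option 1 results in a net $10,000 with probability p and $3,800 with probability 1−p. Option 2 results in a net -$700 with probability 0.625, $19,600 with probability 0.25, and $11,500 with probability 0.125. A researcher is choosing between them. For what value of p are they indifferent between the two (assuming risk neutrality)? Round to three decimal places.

p = 0.339

EV(Option 2) = 0.625 × (-700) + 0.25 × 19600 + 0.125 × 11500 = -437.5 + 4900 + 1437.5 = 5900
p·10000 + (1−p)·3800 = 5900
6200p + 3800 = 5900
p = (5900 − 3800) / 6200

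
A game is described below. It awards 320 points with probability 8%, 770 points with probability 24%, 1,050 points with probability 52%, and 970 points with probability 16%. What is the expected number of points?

EV = 0.08 × 320 + 0.24 × 770 + 0.52 × 1050 + 0.16 × 970 = 25.6 + 184.8 + 546 + 155.2 = 911.6

911.6 points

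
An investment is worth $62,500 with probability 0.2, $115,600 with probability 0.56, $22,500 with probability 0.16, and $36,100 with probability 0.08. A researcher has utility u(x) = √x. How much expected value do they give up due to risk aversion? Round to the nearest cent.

$5,547.84

E[u] = 0.2·√62500 + 0.56·√115600 + 0.16·√22500 + 0.08·√36100 = 0.2·250 + 0.56·340 + 0.16·150 + 0.08·190 = 279.6
CE = (279.6)² = 78176.16
Risk premium = EV − CE = 83724 − 78176.16 = 5547.84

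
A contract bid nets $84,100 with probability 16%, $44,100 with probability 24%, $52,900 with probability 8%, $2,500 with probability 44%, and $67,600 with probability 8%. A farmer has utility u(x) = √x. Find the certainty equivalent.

$24,964

E[u] = 0.16·√84100 + 0.24·√44100 + 0.08·√52900 + 0.44·√2500 + 0.08·√67600 = 0.16·290 + 0.24·210 + 0.08·230 + 0.44·50 + 0.08·260 = 158
CE = (158)² = 24964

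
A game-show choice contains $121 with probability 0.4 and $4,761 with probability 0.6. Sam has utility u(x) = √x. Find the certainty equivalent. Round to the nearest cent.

$2,097.64

E[u] = 0.4·√121 + 0.6·√4761 = 0.4·11 + 0.6·69 = 45.8
CE = (45.8)² = 2097.64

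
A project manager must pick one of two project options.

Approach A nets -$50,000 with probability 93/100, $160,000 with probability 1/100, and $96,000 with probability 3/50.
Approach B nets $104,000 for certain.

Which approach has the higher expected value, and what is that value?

Approach A = 93/100 × (-50000) + 1/100 × 160000 + 3/50 × 96000 = -46500 + 1600 + 5760 = -39140
Approach B: 104000 (certain)

Approach B ($104,000)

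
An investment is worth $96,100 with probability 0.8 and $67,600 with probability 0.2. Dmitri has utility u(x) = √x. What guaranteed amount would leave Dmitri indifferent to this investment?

$90,000

E[u] = 0.8·√96100 + 0.2·√67600 = 0.8·310 + 0.2·260 = 300
CE = (300)² = 90000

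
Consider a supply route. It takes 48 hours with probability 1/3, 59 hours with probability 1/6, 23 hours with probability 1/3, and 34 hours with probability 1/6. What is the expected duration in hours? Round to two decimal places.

39.17 hours

EV = 1/3 × 48 + 1/6 × 59 + 1/3 × 23 + 1/6 × 34 = 16 + 9.8333 + 7.6667 + 5.6667 = 39.1667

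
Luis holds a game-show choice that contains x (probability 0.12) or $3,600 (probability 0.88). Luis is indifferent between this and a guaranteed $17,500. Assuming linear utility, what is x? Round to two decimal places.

x = $119,433.33

0.12·x + 0.88·3600 = 17500
0.12·x = 17500 − 3168 = 14332
x = 14332 / 0.12 = 119433.3333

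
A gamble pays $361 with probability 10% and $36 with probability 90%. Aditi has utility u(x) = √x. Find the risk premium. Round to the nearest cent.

$15.21

E[u] = 0.1·√361 + 0.9·√36 = 0.1·19 + 0.9·6 = 7.3
CE = (7.3)² = 53.29
Risk premium = EV − CE = 68.5 − 53.29 = 15.21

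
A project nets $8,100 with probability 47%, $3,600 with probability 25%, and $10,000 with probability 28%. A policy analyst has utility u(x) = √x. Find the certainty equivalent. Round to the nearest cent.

E[u] = 0.47·√8100 + 0.25·√3600 + 0.28·√10000 = 0.47·90 + 0.25·60 + 0.28·100 = 85.3
CE = (85.3)² = 7276.09

$7,276.09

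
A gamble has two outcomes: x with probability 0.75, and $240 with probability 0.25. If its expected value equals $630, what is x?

x = $760

0.75·x + 0.25·240 = 630
0.75·x = 630 − 60 = 570
x = 570 / 0.75 = 760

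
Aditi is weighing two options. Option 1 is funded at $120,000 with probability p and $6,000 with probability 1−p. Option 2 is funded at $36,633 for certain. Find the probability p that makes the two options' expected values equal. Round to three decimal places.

p·120000 + (1−p)·6000 = 36633
114000p + 6000 = 36633
p = (36633 − 6000) / 114000

p = 0.269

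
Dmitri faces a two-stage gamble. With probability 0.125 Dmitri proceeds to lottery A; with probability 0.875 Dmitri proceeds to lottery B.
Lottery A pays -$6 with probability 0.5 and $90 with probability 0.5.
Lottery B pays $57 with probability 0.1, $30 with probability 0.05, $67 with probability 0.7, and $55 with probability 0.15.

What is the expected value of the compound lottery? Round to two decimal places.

$59.81

EV(A) = 0.5 × (-6) + 0.5 × 90 = -3 + 45 = 42
EV(B) = 0.1 × 57 + 0.05 × 30 + 0.7 × 67 + 0.15 × 55 = 5.7 + 1.5 + 46.9 + 8.25 = 62.35
Overall = 0.125 × 42 + 0.875 × 62.35 = 5.25 + 54.55625 = 59.80625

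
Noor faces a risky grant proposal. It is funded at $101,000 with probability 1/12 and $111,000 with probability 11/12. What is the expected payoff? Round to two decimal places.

$110,166.67

EV = 1/12 × 101000 + 11/12 × 111000 = 8416.6667 + 101750 = 110166.6667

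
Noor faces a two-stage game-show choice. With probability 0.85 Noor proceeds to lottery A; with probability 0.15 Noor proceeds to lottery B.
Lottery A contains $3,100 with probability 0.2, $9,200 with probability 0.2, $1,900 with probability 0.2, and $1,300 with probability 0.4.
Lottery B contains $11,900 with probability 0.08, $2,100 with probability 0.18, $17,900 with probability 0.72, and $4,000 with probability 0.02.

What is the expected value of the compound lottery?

EV(A) = 0.2 × 3100 + 0.2 × 9200 + 0.2 × 1900 + 0.4 × 1300 = 620 + 1840 + 380 + 520 = 3360
EV(B) = 0.08 × 11900 + 0.18 × 2100 + 0.72 × 17900 + 0.02 × 4000 = 952 + 378 + 12888 + 80 = 14298
Overall = 0.85 × 3360 + 0.15 × 14298 = 2856 + 2144.7 = 5000.7

$5,000.70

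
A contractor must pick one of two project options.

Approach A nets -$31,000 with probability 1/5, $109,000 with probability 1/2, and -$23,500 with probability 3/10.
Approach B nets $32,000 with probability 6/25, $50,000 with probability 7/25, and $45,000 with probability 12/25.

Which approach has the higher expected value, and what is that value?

Approach A = 1/5 × (-31000) + 1/2 × 109000 + 3/10 × (-23500) = -6200 + 54500 − 7050 = 41250
Approach B = 6/25 × 32000 + 7/25 × 50000 + 12/25 × 45000 = 7680 + 14000 + 21600 = 43280

Approach B ($43,280)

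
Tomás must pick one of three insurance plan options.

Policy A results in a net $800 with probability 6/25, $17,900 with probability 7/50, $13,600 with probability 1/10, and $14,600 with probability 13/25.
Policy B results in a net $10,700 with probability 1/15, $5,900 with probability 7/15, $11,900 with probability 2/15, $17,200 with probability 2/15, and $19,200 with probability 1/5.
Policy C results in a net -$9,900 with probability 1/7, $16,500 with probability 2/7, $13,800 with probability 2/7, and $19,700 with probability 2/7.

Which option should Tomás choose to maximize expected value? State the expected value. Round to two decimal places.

Policy A = 6/25 × 800 + 7/50 × 17900 + 1/10 × 13600 + 13/25 × 14600 = 192 + 2506 + 1360 + 7592 = 11650
Policy B = 1/15 × 10700 + 7/15 × 5900 + 2/15 × 11900 + 2/15 × 17200 + 1/5 × 19200 = 713.3333 + 2753.3333 + 1586.6667 + 2293.3333 + 3840 = 11186.6667
Policy C = 1/7 × (-9900) + 2/7 × 16500 + 2/7 × 13800 + 2/7 × 19700 = -1414.2857 + 4714.2857 + 3942.8571 + 5628.5714 = 12871.4286

Policy C ($12,871.43)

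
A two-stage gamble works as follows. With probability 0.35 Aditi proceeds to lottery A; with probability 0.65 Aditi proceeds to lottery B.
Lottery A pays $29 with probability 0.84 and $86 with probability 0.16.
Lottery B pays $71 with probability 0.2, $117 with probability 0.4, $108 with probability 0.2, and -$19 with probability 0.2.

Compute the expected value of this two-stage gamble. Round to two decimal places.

$64.56

EV(A) = 0.84 × 29 + 0.16 × 86 = 24.36 + 13.76 = 38.12
EV(B) = 0.2 × 71 + 0.4 × 117 + 0.2 × 108 + 0.2 × (-19) = 14.2 + 46.8 + 21.6 − 3.8 = 78.8
Overall = 0.35 × 38.12 + 0.65 × 78.8 = 13.342 + 51.22 = 64.562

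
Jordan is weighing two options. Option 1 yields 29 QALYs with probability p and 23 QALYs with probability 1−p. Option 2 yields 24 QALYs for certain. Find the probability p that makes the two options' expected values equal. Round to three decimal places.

p·29 + (1−p)·23 = 24
6p + 23 = 24
p = (24 − 23) / 6

p = 0.167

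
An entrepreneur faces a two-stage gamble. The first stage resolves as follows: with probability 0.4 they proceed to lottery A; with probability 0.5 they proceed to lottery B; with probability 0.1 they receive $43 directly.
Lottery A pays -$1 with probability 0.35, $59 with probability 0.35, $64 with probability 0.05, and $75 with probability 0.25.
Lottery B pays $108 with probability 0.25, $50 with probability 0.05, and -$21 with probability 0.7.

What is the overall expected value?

$28.60

EV(A) = 0.35 × (-1) + 0.35 × 59 + 0.05 × 64 + 0.25 × 75 = -0.35 + 20.65 + 3.2 + 18.75 = 42.25
EV(B) = 0.25 × 108 + 0.05 × 50 + 0.7 × (-21) = 27 + 2.5 − 14.7 = 14.8
Branch C: 43 (certain)
Overall = 0.4 × 42.25 + 0.5 × 14.8 + 0.1 × 43 = 16.9 + 7.4 + 4.3 = 28.6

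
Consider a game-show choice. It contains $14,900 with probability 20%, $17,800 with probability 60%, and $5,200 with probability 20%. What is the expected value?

$14,700

EV = 0.2 × 14900 + 0.6 × 17800 + 0.2 × 5200 = 2980 + 10680 + 1040 = 14700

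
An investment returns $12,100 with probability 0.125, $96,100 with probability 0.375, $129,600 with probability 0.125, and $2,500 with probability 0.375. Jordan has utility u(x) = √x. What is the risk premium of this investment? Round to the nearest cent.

$17,148.44

E[u] = 0.125·√12100 + 0.375·√96100 + 0.125·√129600 + 0.375·√2500 = 0.125·110 + 0.375·310 + 0.125·360 + 0.375·50 = 193.75
CE = (193.75)² = 37539.0625
Risk premium = EV − CE = 54687.5 − 37539.0625 = 17148.4375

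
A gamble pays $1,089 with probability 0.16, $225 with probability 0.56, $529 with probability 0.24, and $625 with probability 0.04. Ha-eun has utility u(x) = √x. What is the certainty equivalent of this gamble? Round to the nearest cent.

E[u] = 0.16·√1089 + 0.56·√225 + 0.24·√529 + 0.04·√625 = 0.16·33 + 0.56·15 + 0.24·23 + 0.04·25 = 20.2
CE = (20.2)² = 408.04

$408.04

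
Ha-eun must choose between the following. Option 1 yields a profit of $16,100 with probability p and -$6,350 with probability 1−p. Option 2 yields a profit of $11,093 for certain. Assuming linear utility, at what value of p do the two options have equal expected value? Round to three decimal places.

p = 0.777

p·16100 + (1−p)·(-6350) = 11093
22450p − 6350 = 11093
p = (11093 + 6350) / 22450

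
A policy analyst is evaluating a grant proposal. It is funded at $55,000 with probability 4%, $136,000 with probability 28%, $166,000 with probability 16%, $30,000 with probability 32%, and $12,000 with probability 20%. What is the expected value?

$78,840

EV = 0.04 × 55000 + 0.28 × 136000 + 0.16 × 166000 + 0.32 × 30000 + 0.2 × 12000 = 2200 + 38080 + 26560 + 9600 + 2400 = 78840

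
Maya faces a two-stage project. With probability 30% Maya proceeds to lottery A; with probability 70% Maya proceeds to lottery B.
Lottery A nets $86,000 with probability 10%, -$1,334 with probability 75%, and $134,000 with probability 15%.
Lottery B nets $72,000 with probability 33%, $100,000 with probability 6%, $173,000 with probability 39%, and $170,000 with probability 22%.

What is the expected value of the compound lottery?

$102,550.85

EV(A) = 0.1 × 86000 + 0.75 × (-1334) + 0.15 × 134000 = 8600 − 1000.5 + 20100 = 27699.5
EV(B) = 0.33 × 72000 + 0.06 × 100000 + 0.39 × 173000 + 0.22 × 170000 = 23760 + 6000 + 67470 + 37400 = 134630
Overall = 0.3 × 27699.5 + 0.7 × 134630 = 8309.85 + 94241 = 102550.85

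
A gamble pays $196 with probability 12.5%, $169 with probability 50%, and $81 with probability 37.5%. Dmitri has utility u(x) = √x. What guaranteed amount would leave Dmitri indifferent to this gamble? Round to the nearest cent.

E[u] = 0.125·√196 + 0.5·√169 + 0.375·√81 = 0.125·14 + 0.5·13 + 0.375·9 = 11.625
CE = (11.625)² = 135.140625

$135.14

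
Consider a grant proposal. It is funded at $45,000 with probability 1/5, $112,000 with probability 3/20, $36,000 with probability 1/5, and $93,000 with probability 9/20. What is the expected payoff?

EV = 1/5 × 45000 + 3/20 × 112000 + 1/5 × 36000 + 9/20 × 93000 = 9000 + 16800 + 7200 + 41850 = 74850

$74,850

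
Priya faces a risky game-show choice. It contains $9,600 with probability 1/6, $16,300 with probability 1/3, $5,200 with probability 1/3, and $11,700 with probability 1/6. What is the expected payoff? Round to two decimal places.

$10,716.67

EV = 1/6 × 9600 + 1/3 × 16300 + 1/3 × 5200 + 1/6 × 11700 = 1600 + 5433.3333 + 1733.3333 + 1950 = 10716.6667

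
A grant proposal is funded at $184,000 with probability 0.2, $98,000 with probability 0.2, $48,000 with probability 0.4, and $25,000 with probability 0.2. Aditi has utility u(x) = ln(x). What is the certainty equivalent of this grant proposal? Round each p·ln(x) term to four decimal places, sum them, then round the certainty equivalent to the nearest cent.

$63,570.19

E[u] = 0.2·ln(184000) + 0.2·ln(98000) + 0.4·ln(48000) + 0.2·ln(25000) = 2.4245 + 2.2985 + 4.3116 + 2.0253 = 11.0599
CE = e^11.0599 ≈ 63570.19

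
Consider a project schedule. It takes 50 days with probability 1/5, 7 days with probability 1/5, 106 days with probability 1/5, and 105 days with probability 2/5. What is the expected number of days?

74.6 days

EV = 1/5 × 50 + 1/5 × 7 + 1/5 × 106 + 2/5 × 105 = 10 + 1.4 + 21.2 + 42 = 74.6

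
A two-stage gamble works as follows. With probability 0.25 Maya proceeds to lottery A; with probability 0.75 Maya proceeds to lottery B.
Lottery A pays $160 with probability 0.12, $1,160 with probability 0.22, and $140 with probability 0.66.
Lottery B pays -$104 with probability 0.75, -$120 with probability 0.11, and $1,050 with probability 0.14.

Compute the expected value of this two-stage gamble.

$133.55

EV(A) = 0.12 × 160 + 0.22 × 1160 + 0.66 × 140 = 19.2 + 255.2 + 92.4 = 366.8
EV(B) = 0.75 × (-104) + 0.11 × (-120) + 0.14 × 1050 = -78 − 13.2 + 147 = 55.8
Overall = 0.25 × 366.8 + 0.75 × 55.8 = 91.7 + 41.85 = 133.55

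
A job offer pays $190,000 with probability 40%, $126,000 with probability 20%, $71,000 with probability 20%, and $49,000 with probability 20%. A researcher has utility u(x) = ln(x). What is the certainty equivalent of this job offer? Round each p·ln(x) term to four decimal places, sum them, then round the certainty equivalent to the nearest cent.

$109,611.77

E[u] = 0.4·ln(190000) + 0.2·ln(126000) + 0.2·ln(71000) + 0.2·ln(49000) = 4.8619 + 2.3488 + 2.2341 + 2.1599 = 11.6047
CE = e^11.6047 ≈ 109611.77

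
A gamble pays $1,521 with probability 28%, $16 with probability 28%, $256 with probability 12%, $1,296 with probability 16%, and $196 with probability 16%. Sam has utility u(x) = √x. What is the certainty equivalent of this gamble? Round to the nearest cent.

$482.24

E[u] = 0.28·√1521 + 0.28·√16 + 0.12·√256 + 0.16·√1296 + 0.16·√196 = 0.28·39 + 0.28·4 + 0.12·16 + 0.16·36 + 0.16·14 = 21.96
CE = (21.96)² = 482.2416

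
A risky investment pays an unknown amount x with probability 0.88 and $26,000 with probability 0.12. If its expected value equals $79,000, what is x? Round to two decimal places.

0.88·x + 0.12·26000 = 79000
0.88·x = 79000 − 3120 = 75880
x = 75880 / 0.88 = 86227.2727

x = $86,227.27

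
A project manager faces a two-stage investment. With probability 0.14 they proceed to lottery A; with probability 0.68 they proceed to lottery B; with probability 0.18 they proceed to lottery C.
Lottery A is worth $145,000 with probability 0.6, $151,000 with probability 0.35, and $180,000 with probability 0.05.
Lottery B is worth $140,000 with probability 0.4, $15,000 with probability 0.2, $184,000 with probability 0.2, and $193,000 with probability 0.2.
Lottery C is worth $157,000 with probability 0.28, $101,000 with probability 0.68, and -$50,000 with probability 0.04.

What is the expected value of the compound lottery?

$132,146.20

EV(A) = 0.6 × 145000 + 0.35 × 151000 + 0.05 × 180000 = 87000 + 52850 + 9000 = 148850
EV(B) = 0.4 × 140000 + 0.2 × 15000 + 0.2 × 184000 + 0.2 × 193000 = 56000 + 3000 + 36800 + 38600 = 134400
EV(C) = 0.28 × 157000 + 0.68 × 101000 + 0.04 × (-50000) = 43960 + 68680 − 2000 = 110640
Overall = 0.14 × 148850 + 0.68 × 134400 + 0.18 × 110640 = 20839 + 91392 + 19915.2 = 132146.2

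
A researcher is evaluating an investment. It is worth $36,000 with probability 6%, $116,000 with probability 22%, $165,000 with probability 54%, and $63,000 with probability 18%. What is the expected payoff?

EV = 0.06 × 36000 + 0.22 × 116000 + 0.54 × 165000 + 0.18 × 63000 = 2160 + 25520 + 89100 + 11340 = 128120

$128,120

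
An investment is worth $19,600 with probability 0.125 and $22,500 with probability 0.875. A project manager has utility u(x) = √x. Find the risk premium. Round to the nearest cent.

E[u] = 0.125·√19600 + 0.875·√22500 = 0.125·140 + 0.875·150 = 148.75
CE = (148.75)² = 22126.5625
Risk premium = EV − CE = 22137.5 − 22126.5625 = 10.9375

$10.94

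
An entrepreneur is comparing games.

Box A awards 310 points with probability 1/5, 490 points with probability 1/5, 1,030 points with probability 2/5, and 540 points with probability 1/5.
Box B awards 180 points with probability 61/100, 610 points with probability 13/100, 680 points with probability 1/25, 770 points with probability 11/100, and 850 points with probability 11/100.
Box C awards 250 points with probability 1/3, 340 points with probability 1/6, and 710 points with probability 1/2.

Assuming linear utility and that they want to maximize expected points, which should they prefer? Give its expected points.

Box A = 1/5 × 310 + 1/5 × 490 + 2/5 × 1030 + 1/5 × 540 = 62 + 98 + 412 + 108 = 680
Box B = 61/100 × 180 + 13/100 × 610 + 1/25 × 680 + 11/100 × 770 + 11/100 × 850 = 109.8 + 79.3 + 27.2 + 84.7 + 93.5 = 394.5
Box C = 1/3 × 250 + 1/6 × 340 + 1/2 × 710 = 83.3333 + 56.6667 + 355 = 495

Box A (680 points)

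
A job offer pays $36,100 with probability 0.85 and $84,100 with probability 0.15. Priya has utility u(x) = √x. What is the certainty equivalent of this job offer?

E[u] = 0.85·√36100 + 0.15·√84100 = 0.85·190 + 0.15·290 = 205
CE = (205)² = 42025

$42,025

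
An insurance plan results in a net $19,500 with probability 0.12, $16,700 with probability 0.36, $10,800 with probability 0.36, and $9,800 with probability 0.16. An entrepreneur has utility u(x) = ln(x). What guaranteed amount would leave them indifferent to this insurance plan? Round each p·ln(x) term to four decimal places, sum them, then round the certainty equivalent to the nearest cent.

$13,353.05

E[u] = 0.12·ln(19500) + 0.36·ln(16700) + 0.36·ln(10800) + 0.16·ln(9800) = 1.1854 + 3.5003 + 3.3434 + 1.4704 = 9.4995
CE = e^9.4995 ≈ 13353.05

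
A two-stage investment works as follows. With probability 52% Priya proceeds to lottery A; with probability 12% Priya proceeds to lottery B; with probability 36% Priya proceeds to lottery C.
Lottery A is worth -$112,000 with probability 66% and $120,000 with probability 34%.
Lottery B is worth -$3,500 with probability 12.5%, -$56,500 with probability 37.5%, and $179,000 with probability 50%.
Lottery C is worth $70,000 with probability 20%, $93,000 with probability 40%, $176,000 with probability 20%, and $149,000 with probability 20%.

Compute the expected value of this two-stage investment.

$32,754.60

EV(A) = 0.66 × (-112000) + 0.34 × 120000 = -73920 + 40800 = -33120
EV(B) = 0.125 × (-3500) + 0.375 × (-56500) + 0.5 × 179000 = -437.5 − 21187.5 + 89500 = 67875
EV(C) = 0.2 × 70000 + 0.4 × 93000 + 0.2 × 176000 + 0.2 × 149000 = 14000 + 37200 + 35200 + 29800 = 116200
Overall = 0.52 × (-33120) + 0.12 × 67875 + 0.36 × 116200 = -17222.4 + 8145 + 41832 = 32754.6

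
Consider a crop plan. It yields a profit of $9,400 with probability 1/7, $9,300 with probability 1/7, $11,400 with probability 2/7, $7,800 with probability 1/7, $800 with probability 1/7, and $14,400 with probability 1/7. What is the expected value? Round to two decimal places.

$9,214.29

EV = 1/7 × 9400 + 1/7 × 9300 + 2/7 × 11400 + 1/7 × 7800 + 1/7 × 800 + 1/7 × 14400 = 1342.8571 + 1328.5714 + 3257.1429 + 1114.2857 + 114.2857 + 2057.1429 = 9214.2857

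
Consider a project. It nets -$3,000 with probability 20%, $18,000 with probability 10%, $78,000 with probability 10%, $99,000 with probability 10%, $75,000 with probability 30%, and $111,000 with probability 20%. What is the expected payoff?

$63,600

EV = 0.2 × (-3000) + 0.1 × 18000 + 0.1 × 78000 + 0.1 × 99000 + 0.3 × 75000 + 0.2 × 111000 = -600 + 1800 + 7800 + 9900 + 22500 + 22200 = 63600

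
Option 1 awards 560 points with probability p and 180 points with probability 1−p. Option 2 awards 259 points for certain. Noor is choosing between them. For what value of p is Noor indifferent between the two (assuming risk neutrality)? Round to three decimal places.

p·560 + (1−p)·180 = 259
380p + 180 = 259
p = (259 − 180) / 380

p = 0.208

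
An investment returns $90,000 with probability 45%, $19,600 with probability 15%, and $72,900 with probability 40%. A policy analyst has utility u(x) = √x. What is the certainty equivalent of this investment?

E[u] = 0.45·√90000 + 0.15·√19600 + 0.4·√72900 = 0.45·300 + 0.15·140 + 0.4·270 = 264
CE = (264)² = 69696

$69,696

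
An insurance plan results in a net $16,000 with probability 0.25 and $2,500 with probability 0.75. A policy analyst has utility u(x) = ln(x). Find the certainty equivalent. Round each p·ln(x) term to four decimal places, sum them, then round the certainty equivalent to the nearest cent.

E[u] = 0.25·ln(16000) + 0.75·ln(2500) = 2.4201 + 5.8680 = 8.2881
CE = e^8.2881 ≈ 3976.27

$3,976.27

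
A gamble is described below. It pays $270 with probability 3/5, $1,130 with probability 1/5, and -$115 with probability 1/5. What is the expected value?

EV = 3/5 × 270 + 1/5 × 1130 + 1/5 × (-115) = 162 + 226 − 23 = 365

$365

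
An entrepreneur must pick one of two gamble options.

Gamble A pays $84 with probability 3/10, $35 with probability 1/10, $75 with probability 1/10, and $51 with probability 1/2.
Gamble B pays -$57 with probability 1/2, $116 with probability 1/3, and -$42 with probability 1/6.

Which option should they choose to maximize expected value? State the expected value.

Gamble A = 3/10 × 84 + 1/10 × 35 + 1/10 × 75 + 1/2 × 51 = 25.2 + 3.5 + 7.5 + 25.5 = 61.7
Gamble B = 1/2 × (-57) + 1/3 × 116 + 1/6 × (-42) = -28.5 + 38.6667 − 7 = 3.1667

Gamble A ($61.70)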